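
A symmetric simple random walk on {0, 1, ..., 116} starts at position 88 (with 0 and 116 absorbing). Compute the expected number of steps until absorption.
E[τ | X_0 = 88] = 2464

Let v_k = E[τ | X_0 = k]. Boundary: v_0 = v_116 = 0. Recurrence: v_k = 1 + (v_{k-1} + v_{k+1})/2 for 1 ≤ k ≤ 115. The particular solution to v_k − (v_{k-1} + v_{k+1})/2 = 1 is v_k = −k^2. Adding homogeneous solution A + B k and matching boundaries gives v_k = k (116 − k). Substituting k = 88: v_88 = 88 · 28 = 2464.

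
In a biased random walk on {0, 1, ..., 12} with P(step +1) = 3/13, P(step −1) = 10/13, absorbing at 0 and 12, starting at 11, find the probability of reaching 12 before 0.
P(hit 12 before 0) = (1 − (10/3)^11) / (1 − (10/3)^12) = 42857066937/142857066937

Let u_k denote P(reach 12 before 0 | start at k). Boundary: u_0 = 0, u_12 = 1. Recurrence: u_k = 3/13·u_{k+1} + 10/13·u_{k-1} for 1 ≤ k ≤ 11. Try u_k = A + B·r^k with r = q/p = (10/13)/(3/13) = 10/3. Substitution satisfies the recurrence; boundary conditions give:
  u_k = (1 − r^k) / (1 − r^N) = (1 − (10/3)^11) / (1 − (10/3)^12) = 42857066937/142857066937.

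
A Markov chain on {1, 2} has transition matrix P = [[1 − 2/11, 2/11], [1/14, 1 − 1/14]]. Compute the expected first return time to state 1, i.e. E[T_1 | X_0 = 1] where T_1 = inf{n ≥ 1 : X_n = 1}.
E[T_1 | X_0 = 1] = 1/π_1 = 39/11

For an irreducible recurrent Markov chain with stationary distribution π, E[T_i | X_0 = i] = 1/π_i (Kac's formula). Here π_1 = (1/14)/(2/11 + 1/14) = (1/14)/(39/154) = 11/39, so E[T_1 | X_0 = 1] = 1/π_1 = (2/11 + 1/14)/(1/14) = (39/154)/(1/14) = 39/11.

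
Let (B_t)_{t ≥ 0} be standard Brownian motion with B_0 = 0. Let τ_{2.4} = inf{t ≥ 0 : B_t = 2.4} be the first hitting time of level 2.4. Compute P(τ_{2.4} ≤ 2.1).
P(τ_{2.4} ≤ 2.1) = 2(1 − Φ(2.4/√2.1)) = 2(1 − Φ(1.6562)) ≈ 0.0977

By the reflection principle for standard BM, P(τ_b ≤ t) = 2 · P(B_t ≥ b). Since B_t ~ N(0, t), P(B_t ≥ 2.4) = 1 − Φ(2.4/√t) = 1 − Φ(2.4/√2.1) = 1 − Φ(1.6562) ≈ 0.04884. Doubling: P(τ_{2.4} ≤ 2.1) ≈ 2 · 0.04884 = 0.09768 ≈ 0.0977.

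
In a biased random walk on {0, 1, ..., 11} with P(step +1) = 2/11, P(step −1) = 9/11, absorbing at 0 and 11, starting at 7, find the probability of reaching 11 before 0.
P(hit 11 before 0) = (1 − (9/2)^7) / (1 − (9/2)^11) = 10932208/4483008223

Let u_k denote P(reach 11 before 0 | start at k). Boundary: u_0 = 0, u_11 = 1. Recurrence: u_k = 2/11·u_{k+1} + 9/11·u_{k-1} for 1 ≤ k ≤ 10. Try u_k = A + B·r^k with r = q/p = (9/11)/(2/11) = 9/2. Substitution satisfies the recurrence; boundary conditions give:
  u_k = (1 − r^k) / (1 − r^N) = (1 − (9/2)^7) / (1 − (9/2)^11) = 10932208/4483008223.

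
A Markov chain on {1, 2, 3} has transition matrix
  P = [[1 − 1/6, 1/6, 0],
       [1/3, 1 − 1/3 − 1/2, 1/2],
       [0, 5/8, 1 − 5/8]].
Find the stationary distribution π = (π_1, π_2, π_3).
π = (10/19, 5/19, 4/19)

This is a birth-death chain on three states, which satisfies detailed balance: π_1 · P_{12} = π_2 · P_{21} and π_2 · P_{23} = π_3 · P_{32}.
From π_1 · 1/6 = π_2 · 1/3: π_2/π_1 = (1/6)/(1/3) = 1/2.
From π_2 · 1/2 = π_3 · 5/8: π_3/π_2 = (1/2)/(5/8) = 4/5.
Take π_1 proportional to 1; then unnormalized π = (1, 1/2, 2/5). Normalize by dividing by the sum 19/10:
  π = (10/19, 5/19, 4/19).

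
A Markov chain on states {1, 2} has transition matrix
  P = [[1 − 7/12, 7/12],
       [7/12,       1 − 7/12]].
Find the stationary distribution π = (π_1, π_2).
π_1 = 1/2, π_2 = 1/2

Solve πP = π with π_1 + π_2 = 1. From πP = π: π_1 · (1 − 7/12) + π_2 · 7/12 = π_1 ⇒ π_2 · 7/12 = π_1 · 7/12 ⇒ π_2/π_1 = (7/12)/(7/12) = 1. Together with π_1 + π_2 = 1:
  π_1 = (7/12)/(7/12 + 7/12) = (7/12)/(7/6) = 1/2,
  π_2 = (7/12)/(7/12 + 7/12) = (7/12)/(7/6) = 1/2.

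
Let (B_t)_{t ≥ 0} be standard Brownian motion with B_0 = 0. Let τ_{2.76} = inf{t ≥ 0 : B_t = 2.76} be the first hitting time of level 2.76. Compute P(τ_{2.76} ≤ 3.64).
P(τ_{2.76} ≤ 3.64) = 2(1 − Φ(2.76/√3.64)) = 2(1 − Φ(1.4466)) ≈ 0.1480

By the reflection principle for standard BM, P(τ_b ≤ t) = 2 · P(B_t ≥ b). Since B_t ~ N(0, t), P(B_t ≥ 2.76) = 1 − Φ(2.76/√t) = 1 − Φ(2.76/√3.64) = 1 − Φ(1.4466) ≈ 0.07400. Doubling: P(τ_{2.76} ≤ 3.64) ≈ 2 · 0.07400 = 0.14800 ≈ 0.1480.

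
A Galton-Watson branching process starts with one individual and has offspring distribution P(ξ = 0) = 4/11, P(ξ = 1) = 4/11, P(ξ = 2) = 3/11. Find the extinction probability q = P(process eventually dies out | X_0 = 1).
q = 1

Mean offspring μ = 0·4/11 + 1·4/11 + 2·3/11 = 10/11 ≤ 1. For μ ≤ 1 with offspring not concentrated at 1, the Galton-Watson process goes extinct almost surely, so q = 1.
(Algebraic check: The pgf is f(s) = 4/11 + 4/11·s + 3/11·s². The extinction probability q is the smallest fixed point of f in [0, 1]. Setting s = f(s):
  3/11·s² + (4/11 − 1)·s + 4/11 = 0
  3/11·s² − (4/11 + 3/11)·s + 4/11 = 0
which factors as (s − 1)·(3/11·s − 4/11) = 0, giving roots s = 1 and s = (4/11)/(3/11) = 4/3. Since 4/3 ≥ 1, the smallest root in [0, 1] is s = 1.)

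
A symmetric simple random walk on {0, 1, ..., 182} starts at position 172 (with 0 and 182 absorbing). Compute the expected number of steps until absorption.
E[τ | X_0 = 172] = 1720

Let v_k = E[τ | X_0 = k]. Boundary: v_0 = v_182 = 0. Recurrence: v_k = 1 + (v_{k-1} + v_{k+1})/2 for 1 ≤ k ≤ 181. The particular solution to v_k − (v_{k-1} + v_{k+1})/2 = 1 is v_k = −k^2. Adding homogeneous solution A + B k and matching boundaries gives v_k = k (182 − k). Substituting k = 172: v_172 = 172 · 10 = 1720.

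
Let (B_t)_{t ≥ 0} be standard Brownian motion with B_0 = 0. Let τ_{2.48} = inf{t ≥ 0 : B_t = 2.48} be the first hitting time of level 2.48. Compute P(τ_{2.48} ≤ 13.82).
P(τ_{2.48} ≤ 13.82) = 2(1 − Φ(2.48/√13.82)) = 2(1 − Φ(0.6671)) ≈ 0.5047

By the reflection principle for standard BM, P(τ_b ≤ t) = 2 · P(B_t ≥ b). Since B_t ~ N(0, t), P(B_t ≥ 2.48) = 1 − Φ(2.48/√t) = 1 − Φ(2.48/√13.82) = 1 − Φ(0.6671) ≈ 0.25235. Doubling: P(τ_{2.48} ≤ 13.82) ≈ 2 · 0.25235 = 0.50470 ≈ 0.5047.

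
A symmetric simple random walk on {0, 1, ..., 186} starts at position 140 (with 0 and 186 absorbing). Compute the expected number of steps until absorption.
E[τ | X_0 = 140] = 6440

Let v_k = E[τ | X_0 = k]. Boundary: v_0 = v_186 = 0. Recurrence: v_k = 1 + (v_{k-1} + v_{k+1})/2 for 1 ≤ k ≤ 185. The particular solution to v_k − (v_{k-1} + v_{k+1})/2 = 1 is v_k = −k^2. Adding homogeneous solution A + B k and matching boundaries gives v_k = k (186 − k). Substituting k = 140: v_140 = 140 · 46 = 6440.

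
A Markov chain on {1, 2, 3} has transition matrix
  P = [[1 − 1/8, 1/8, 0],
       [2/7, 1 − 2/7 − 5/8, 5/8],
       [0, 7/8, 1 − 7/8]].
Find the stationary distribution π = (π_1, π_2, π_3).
π = (4/7, 1/4, 5/28)

This is a birth-death chain on three states, which satisfies detailed balance: π_1 · P_{12} = π_2 · P_{21} and π_2 · P_{23} = π_3 · P_{32}.
From π_1 · 1/8 = π_2 · 2/7: π_2/π_1 = (1/8)/(2/7) = 7/16.
From π_2 · 5/8 = π_3 · 7/8: π_3/π_2 = (5/8)/(7/8) = 5/7.
Take π_1 proportional to 1; then unnormalized π = (1, 7/16, 5/16). Normalize by dividing by the sum 7/4:
  π = (4/7, 1/4, 5/28).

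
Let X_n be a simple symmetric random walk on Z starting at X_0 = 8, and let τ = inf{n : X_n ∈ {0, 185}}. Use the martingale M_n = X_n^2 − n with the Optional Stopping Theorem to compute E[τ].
E[τ] = 1416

M_n = X_n^2 − n is a martingale (since E[X_{n+1}^2 | F_n] = X_n^2 + 1). By OST (τ has finite mean in a bounded region), E[M_τ] = E[M_0] = X_0^2 − 0 = 8^2 = 64. Also E[M_τ] = E[X_τ^2] − E[τ]. The walk exits at 0 or 185, with P(hit 185 first) = 8/185, so E[X_τ^2] = 185^2 · 8/185 + 0 = 1480. Thus E[τ] = E[X_τ^2] − E[M_τ] = 1480 − 64 = 1416 = 8(185 − 8) = 1416.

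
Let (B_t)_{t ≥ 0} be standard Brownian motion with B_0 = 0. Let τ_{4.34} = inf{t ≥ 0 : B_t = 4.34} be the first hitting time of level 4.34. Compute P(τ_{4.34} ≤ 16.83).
P(τ_{4.34} ≤ 16.83) = 2(1 − Φ(4.34/√16.83)) = 2(1 − Φ(1.0579)) ≈ 0.2901

By the reflection principle for standard BM, P(τ_b ≤ t) = 2 · P(B_t ≥ b). Since B_t ~ N(0, t), P(B_t ≥ 4.34) = 1 − Φ(4.34/√t) = 1 − Φ(4.34/√16.83) = 1 − Φ(1.0579) ≈ 0.14505. Doubling: P(τ_{4.34} ≤ 16.83) ≈ 2 · 0.14505 = 0.29010 ≈ 0.2901.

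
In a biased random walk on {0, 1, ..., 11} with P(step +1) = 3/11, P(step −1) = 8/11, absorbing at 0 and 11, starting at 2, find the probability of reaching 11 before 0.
P(hit 11 before 0) = (1 − (8/3)^2) / (1 − (8/3)^11) = 216513/1717951489

Let u_k denote P(reach 11 before 0 | start at k). Boundary: u_0 = 0, u_11 = 1. Recurrence: u_k = 3/11·u_{k+1} + 8/11·u_{k-1} for 1 ≤ k ≤ 10. Try u_k = A + B·r^k with r = q/p = (8/11)/(3/11) = 8/3. Substitution satisfies the recurrence; boundary conditions give:
  u_k = (1 − r^k) / (1 − r^N) = (1 − (8/3)^2) / (1 − (8/3)^11) = 216513/1717951489.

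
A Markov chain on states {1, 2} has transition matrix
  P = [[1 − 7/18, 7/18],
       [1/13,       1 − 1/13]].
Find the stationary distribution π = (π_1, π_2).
π_1 = 18/109, π_2 = 91/109

Solve πP = π with π_1 + π_2 = 1. From πP = π: π_1 · (1 − 7/18) + π_2 · 1/13 = π_1 ⇒ π_2 · 1/13 = π_1 · 7/18 ⇒ π_2/π_1 = (7/18)/(1/13) = 91/18. Together with π_1 + π_2 = 1:
  π_1 = (1/13)/(7/18 + 1/13) = (1/13)/(109/234) = 18/109,
  π_2 = (7/18)/(7/18 + 1/13) = (7/18)/(109/234) = 91/109.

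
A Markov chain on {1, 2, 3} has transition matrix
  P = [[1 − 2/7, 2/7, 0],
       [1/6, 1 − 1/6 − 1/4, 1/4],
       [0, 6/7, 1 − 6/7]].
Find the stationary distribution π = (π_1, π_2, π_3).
π = (14/45, 8/15, 7/45)

This is a birth-death chain on three states, which satisfies detailed balance: π_1 · P_{12} = π_2 · P_{21} and π_2 · P_{23} = π_3 · P_{32}.
From π_1 · 2/7 = π_2 · 1/6: π_2/π_1 = (2/7)/(1/6) = 12/7.
From π_2 · 1/4 = π_3 · 6/7: π_3/π_2 = (1/4)/(6/7) = 7/24.
Take π_1 proportional to 1; then unnormalized π = (1, 12/7, 1/2). Normalize by dividing by the sum 45/14:
  π = (14/45, 8/15, 7/45).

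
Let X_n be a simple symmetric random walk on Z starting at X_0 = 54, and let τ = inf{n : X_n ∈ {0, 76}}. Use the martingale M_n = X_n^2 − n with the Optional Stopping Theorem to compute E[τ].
E[τ] = 1188

M_n = X_n^2 − n is a martingale (since E[X_{n+1}^2 | F_n] = X_n^2 + 1). By OST (τ has finite mean in a bounded region), E[M_τ] = E[M_0] = X_0^2 − 0 = 54^2 = 2916. Also E[M_τ] = E[X_τ^2] − E[τ]. The walk exits at 0 or 76, with P(hit 76 first) = 54/76, so E[X_τ^2] = 76^2 · 54/76 + 0 = 4104. Thus E[τ] = E[X_τ^2] − E[M_τ] = 4104 − 2916 = 1188 = 54(76 − 54) = 1188.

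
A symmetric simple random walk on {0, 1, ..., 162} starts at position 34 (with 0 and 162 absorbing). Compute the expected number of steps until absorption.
E[τ | X_0 = 34] = 4352

Let v_k = E[τ | X_0 = k]. Boundary: v_0 = v_162 = 0. Recurrence: v_k = 1 + (v_{k-1} + v_{k+1})/2 for 1 ≤ k ≤ 161. The particular solution to v_k − (v_{k-1} + v_{k+1})/2 = 1 is v_k = −k^2. Adding homogeneous solution A + B k and matching boundaries gives v_k = k (162 − k). Substituting k = 34: v_34 = 34 · 128 = 4352.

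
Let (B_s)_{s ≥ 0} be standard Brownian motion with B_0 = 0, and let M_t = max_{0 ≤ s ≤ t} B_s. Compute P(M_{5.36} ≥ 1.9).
P(M_{5.36} ≥ 1.9) = 2·P(B_{5.36} ≥ 1.9) = 2(1 − Φ(1.9/√5.36)) ≈ 0.4118

By the reflection principle for Brownian motion, P(M_t ≥ a) = 2 · P(B_t ≥ a) for a ≥ 0. Since B_t ~ N(0, t), P(B_t ≥ 1.9) = 1 − Φ(1.9/√t) = 1 − Φ(1.9/√5.36) = 1 − Φ(0.8207). So
  P(M_{5.36} ≥ 1.9) = 2(1 − Φ(0.8207)) ≈ 0.4118.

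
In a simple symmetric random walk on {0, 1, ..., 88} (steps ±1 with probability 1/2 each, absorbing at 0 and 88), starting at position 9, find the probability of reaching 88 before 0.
P(hit 88 before 0) = 9/88

Let u_k = P(hit 88 before 0 | start at k). Then u_0 = 0, u_88 = 1, and u_k = u_{k-1}/2 + u_{k+1}/2 for 1 ≤ k ≤ 87. This harmonic recurrence is solved by u_k = k/88, giving u_9 = 9/88.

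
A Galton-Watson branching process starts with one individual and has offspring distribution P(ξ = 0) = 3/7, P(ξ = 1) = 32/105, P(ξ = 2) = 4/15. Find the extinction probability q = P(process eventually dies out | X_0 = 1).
q = 1

Mean offspring μ = 0·3/7 + 1·32/105 + 2·4/15 = 88/105 ≤ 1. For μ ≤ 1 with offspring not concentrated at 1, the Galton-Watson process goes extinct almost surely, so q = 1.
(Algebraic check: The pgf is f(s) = 3/7 + 32/105·s + 4/15·s². The extinction probability q is the smallest fixed point of f in [0, 1]. Setting s = f(s):
  4/15·s² + (32/105 − 1)·s + 3/7 = 0
  4/15·s² − (3/7 + 4/15)·s + 3/7 = 0
which factors as (s − 1)·(4/15·s − 3/7) = 0, giving roots s = 1 and s = (3/7)/(4/15) = 45/28. Since 45/28 ≥ 1, the smallest root in [0, 1] is s = 1.)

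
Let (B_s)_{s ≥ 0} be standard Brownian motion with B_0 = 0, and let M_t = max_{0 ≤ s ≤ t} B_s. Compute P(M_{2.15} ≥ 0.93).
P(M_{2.15} ≥ 0.93) = 2·P(B_{2.15} ≥ 0.93) = 2(1 − Φ(0.93/√2.15)) ≈ 0.5259

By the reflection principle for Brownian motion, P(M_t ≥ a) = 2 · P(B_t ≥ a) for a ≥ 0. Since B_t ~ N(0, t), P(B_t ≥ 0.93) = 1 − Φ(0.93/√t) = 1 − Φ(0.93/√2.15) = 1 − Φ(0.6343). So
  P(M_{2.15} ≥ 0.93) = 2(1 − Φ(0.6343)) ≈ 0.5259.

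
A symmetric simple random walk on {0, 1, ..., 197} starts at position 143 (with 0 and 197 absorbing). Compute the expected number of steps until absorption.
E[τ | X_0 = 143] = 7722

Let v_k = E[τ | X_0 = k]. Boundary: v_0 = v_197 = 0. Recurrence: v_k = 1 + (v_{k-1} + v_{k+1})/2 for 1 ≤ k ≤ 196. The particular solution to v_k − (v_{k-1} + v_{k+1})/2 = 1 is v_k = −k^2. Adding homogeneous solution A + B k and matching boundaries gives v_k = k (197 − k). Substituting k = 143: v_143 = 143 · 54 = 7722.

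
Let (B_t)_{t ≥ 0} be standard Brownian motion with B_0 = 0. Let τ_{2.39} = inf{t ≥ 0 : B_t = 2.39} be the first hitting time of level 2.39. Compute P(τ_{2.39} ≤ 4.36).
P(τ_{2.39} ≤ 4.36) = 2(1 − Φ(2.39/√4.36)) = 2(1 − Φ(1.1446)) ≈ 0.2524

By the reflection principle for standard BM, P(τ_b ≤ t) = 2 · P(B_t ≥ b). Since B_t ~ N(0, t), P(B_t ≥ 2.39) = 1 − Φ(2.39/√t) = 1 − Φ(2.39/√4.36) = 1 − Φ(1.1446) ≈ 0.12619. Doubling: P(τ_{2.39} ≤ 4.36) ≈ 2 · 0.12619 = 0.25238 ≈ 0.2524.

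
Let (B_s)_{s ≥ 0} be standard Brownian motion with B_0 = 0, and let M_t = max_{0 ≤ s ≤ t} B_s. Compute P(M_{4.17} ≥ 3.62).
P(M_{4.17} ≥ 3.62) = 2·P(B_{4.17} ≥ 3.62) = 2(1 − Φ(3.62/√4.17)) ≈ 0.0763

By the reflection principle for Brownian motion, P(M_t ≥ a) = 2 · P(B_t ≥ a) for a ≥ 0. Since B_t ~ N(0, t), P(B_t ≥ 3.62) = 1 − Φ(3.62/√t) = 1 − Φ(3.62/√4.17) = 1 − Φ(1.7727). So
  P(M_{4.17} ≥ 3.62) = 2(1 − Φ(1.7727)) ≈ 0.0763.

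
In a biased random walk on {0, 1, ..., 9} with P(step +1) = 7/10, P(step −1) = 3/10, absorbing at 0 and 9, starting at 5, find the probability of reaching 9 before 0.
P(hit 9 before 0) = (1 − (3/7)^5) / (1 − (3/7)^9) = 9942541/10083481

Let u_k denote P(reach 9 before 0 | start at k). Boundary: u_0 = 0, u_9 = 1. Recurrence: u_k = 7/10·u_{k+1} + 3/10·u_{k-1} for 1 ≤ k ≤ 8. Try u_k = A + B·r^k with r = q/p = (3/10)/(7/10) = 3/7. Substitution satisfies the recurrence; boundary conditions give:
  u_k = (1 − r^k) / (1 − r^N) = (1 − (3/7)^5) / (1 − (3/7)^9) = 9942541/10083481.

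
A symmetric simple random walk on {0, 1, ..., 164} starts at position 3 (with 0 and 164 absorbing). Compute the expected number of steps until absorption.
E[τ | X_0 = 3] = 483

Let v_k = E[τ | X_0 = k]. Boundary: v_0 = v_164 = 0. Recurrence: v_k = 1 + (v_{k-1} + v_{k+1})/2 for 1 ≤ k ≤ 163. The particular solution to v_k − (v_{k-1} + v_{k+1})/2 = 1 is v_k = −k^2. Adding homogeneous solution A + B k and matching boundaries gives v_k = k (164 − k). Substituting k = 3: v_3 = 3 · 161 = 483.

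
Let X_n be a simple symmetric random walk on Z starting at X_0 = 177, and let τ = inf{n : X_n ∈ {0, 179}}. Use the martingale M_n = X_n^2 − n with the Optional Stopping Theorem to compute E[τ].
E[τ] = 354

M_n = X_n^2 − n is a martingale (since E[X_{n+1}^2 | F_n] = X_n^2 + 1). By OST (τ has finite mean in a bounded region), E[M_τ] = E[M_0] = X_0^2 − 0 = 177^2 = 31329. Also E[M_τ] = E[X_τ^2] − E[τ]. The walk exits at 0 or 179, with P(hit 179 first) = 177/179, so E[X_τ^2] = 179^2 · 177/179 + 0 = 31683. Thus E[τ] = E[X_τ^2] − E[M_τ] = 31683 − 31329 = 354 = 177(179 − 177) = 354.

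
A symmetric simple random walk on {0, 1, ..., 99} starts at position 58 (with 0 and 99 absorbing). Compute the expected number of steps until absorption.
E[τ | X_0 = 58] = 2378

Let v_k = E[τ | X_0 = k]. Boundary: v_0 = v_99 = 0. Recurrence: v_k = 1 + (v_{k-1} + v_{k+1})/2 for 1 ≤ k ≤ 98. The particular solution to v_k − (v_{k-1} + v_{k+1})/2 = 1 is v_k = −k^2. Adding homogeneous solution A + B k and matching boundaries gives v_k = k (99 − k). Substituting k = 58: v_58 = 58 · 41 = 2378.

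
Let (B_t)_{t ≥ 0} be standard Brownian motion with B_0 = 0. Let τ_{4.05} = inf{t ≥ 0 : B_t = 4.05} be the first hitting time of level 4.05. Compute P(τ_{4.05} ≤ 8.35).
P(τ_{4.05} ≤ 8.35) = 2(1 − Φ(4.05/√8.35)) = 2(1 − Φ(1.4016)) ≈ 0.1610

By the reflection principle for standard BM, P(τ_b ≤ t) = 2 · P(B_t ≥ b). Since B_t ~ N(0, t), P(B_t ≥ 4.05) = 1 − Φ(4.05/√t) = 1 − Φ(4.05/√8.35) = 1 − Φ(1.4016) ≈ 0.08052. Doubling: P(τ_{4.05} ≤ 8.35) ≈ 2 · 0.08052 = 0.16104 ≈ 0.1610.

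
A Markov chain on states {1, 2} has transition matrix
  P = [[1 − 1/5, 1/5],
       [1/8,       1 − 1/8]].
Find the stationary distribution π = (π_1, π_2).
π_1 = 5/13, π_2 = 8/13

Solve πP = π with π_1 + π_2 = 1. From πP = π: π_1 · (1 − 1/5) + π_2 · 1/8 = π_1 ⇒ π_2 · 1/8 = π_1 · 1/5 ⇒ π_2/π_1 = (1/5)/(1/8) = 8/5. Together with π_1 + π_2 = 1:
  π_1 = (1/8)/(1/5 + 1/8) = (1/8)/(13/40) = 5/13,
  π_2 = (1/5)/(1/5 + 1/8) = (1/5)/(13/40) = 8/13.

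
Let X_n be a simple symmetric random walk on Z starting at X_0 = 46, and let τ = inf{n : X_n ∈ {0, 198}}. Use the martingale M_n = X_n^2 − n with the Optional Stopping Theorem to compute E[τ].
E[τ] = 6992

M_n = X_n^2 − n is a martingale (since E[X_{n+1}^2 | F_n] = X_n^2 + 1). By OST (τ has finite mean in a bounded region), E[M_τ] = E[M_0] = X_0^2 − 0 = 46^2 = 2116. Also E[M_τ] = E[X_τ^2] − E[τ]. The walk exits at 0 or 198, with P(hit 198 first) = 46/198, so E[X_τ^2] = 198^2 · 46/198 + 0 = 9108. Thus E[τ] = E[X_τ^2] − E[M_τ] = 9108 − 2116 = 6992 = 46(198 − 46) = 6992.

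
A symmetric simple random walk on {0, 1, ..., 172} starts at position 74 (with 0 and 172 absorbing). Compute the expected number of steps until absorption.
E[τ | X_0 = 74] = 7252

Let v_k = E[τ | X_0 = k]. Boundary: v_0 = v_172 = 0. Recurrence: v_k = 1 + (v_{k-1} + v_{k+1})/2 for 1 ≤ k ≤ 171. The particular solution to v_k − (v_{k-1} + v_{k+1})/2 = 1 is v_k = −k^2. Adding homogeneous solution A + B k and matching boundaries gives v_k = k (172 − k). Substituting k = 74: v_74 = 74 · 98 = 7252.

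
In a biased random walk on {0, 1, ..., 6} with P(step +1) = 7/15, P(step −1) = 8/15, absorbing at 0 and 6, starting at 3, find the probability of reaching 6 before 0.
P(hit 6 before 0) = (1 − (8/7)^3) / (1 − (8/7)^6) = 343/855

Let u_k denote P(reach 6 before 0 | start at k). Boundary: u_0 = 0, u_6 = 1. Recurrence: u_k = 7/15·u_{k+1} + 8/15·u_{k-1} for 1 ≤ k ≤ 5. Try u_k = A + B·r^k with r = q/p = (8/15)/(7/15) = 8/7. Substitution satisfies the recurrence; boundary conditions give:
  u_k = (1 − r^k) / (1 − r^N) = (1 − (8/7)^3) / (1 − (8/7)^6) = 343/855.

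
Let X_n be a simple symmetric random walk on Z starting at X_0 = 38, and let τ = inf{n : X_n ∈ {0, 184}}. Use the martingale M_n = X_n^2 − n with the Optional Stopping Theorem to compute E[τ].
E[τ] = 5548

M_n = X_n^2 − n is a martingale (since E[X_{n+1}^2 | F_n] = X_n^2 + 1). By OST (τ has finite mean in a bounded region), E[M_τ] = E[M_0] = X_0^2 − 0 = 38^2 = 1444. Also E[M_τ] = E[X_τ^2] − E[τ]. The walk exits at 0 or 184, with P(hit 184 first) = 38/184, so E[X_τ^2] = 184^2 · 38/184 + 0 = 6992. Thus E[τ] = E[X_τ^2] − E[M_τ] = 6992 − 1444 = 5548 = 38(184 − 38) = 5548.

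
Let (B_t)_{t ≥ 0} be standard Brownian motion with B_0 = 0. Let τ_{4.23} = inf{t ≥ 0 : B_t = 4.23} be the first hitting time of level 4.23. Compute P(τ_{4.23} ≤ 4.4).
P(τ_{4.23} ≤ 4.4) = 2(1 − Φ(4.23/√4.4)) = 2(1 − Φ(2.0166)) ≈ 0.0437

By the reflection principle for standard BM, P(τ_b ≤ t) = 2 · P(B_t ≥ b). Since B_t ~ N(0, t), P(B_t ≥ 4.23) = 1 − Φ(4.23/√t) = 1 − Φ(4.23/√4.4) = 1 − Φ(2.0166) ≈ 0.02187. Doubling: P(τ_{4.23} ≤ 4.4) ≈ 2 · 0.02187 = 0.04374 ≈ 0.0437.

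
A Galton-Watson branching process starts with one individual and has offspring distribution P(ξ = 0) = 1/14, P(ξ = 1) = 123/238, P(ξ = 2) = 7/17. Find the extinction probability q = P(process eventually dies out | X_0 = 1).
q = 17/98

The pgf is f(s) = 1/14 + 123/238·s + 7/17·s². The extinction probability q is the smallest fixed point of f in [0, 1]. Setting s = f(s):
  7/17·s² + (123/238 − 1)·s + 1/14 = 0
  7/17·s² − (1/14 + 7/17)·s + 1/14 = 0
which factors as (s − 1)·(7/17·s − 1/14) = 0, giving roots s = 1 and s = (1/14)/(7/17) = 17/98.
Mean offspring μ = 123/238 + 2·7/17 = 319/238 > 1 (supercritical), so q < 1. The extinction probability is the smaller root: q = (1/14)/(7/17) = 17/98.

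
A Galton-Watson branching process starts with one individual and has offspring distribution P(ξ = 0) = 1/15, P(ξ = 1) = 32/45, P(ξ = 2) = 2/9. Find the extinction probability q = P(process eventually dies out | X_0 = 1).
q = 3/10

The pgf is f(s) = 1/15 + 32/45·s + 2/9·s². The extinction probability q is the smallest fixed point of f in [0, 1]. Setting s = f(s):
  2/9·s² + (32/45 − 1)·s + 1/15 = 0
  2/9·s² − (1/15 + 2/9)·s + 1/15 = 0
which factors as (s − 1)·(2/9·s − 1/15) = 0, giving roots s = 1 and s = (1/15)/(2/9) = 3/10.
Mean offspring μ = 32/45 + 2·2/9 = 52/45 > 1 (supercritical), so q < 1. The extinction probability is the smaller root: q = (1/15)/(2/9) = 3/10.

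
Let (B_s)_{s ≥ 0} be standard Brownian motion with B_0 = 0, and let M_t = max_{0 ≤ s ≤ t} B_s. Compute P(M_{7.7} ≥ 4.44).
P(M_{7.7} ≥ 4.44) = 2·P(B_{7.7} ≥ 4.44) = 2(1 − Φ(4.44/√7.7)) ≈ 0.1096

By the reflection principle for Brownian motion, P(M_t ≥ a) = 2 · P(B_t ≥ a) for a ≥ 0. Since B_t ~ N(0, t), P(B_t ≥ 4.44) = 1 − Φ(4.44/√t) = 1 − Φ(4.44/√7.7) = 1 − Φ(1.6001). So
  P(M_{7.7} ≥ 4.44) = 2(1 − Φ(1.6001)) ≈ 0.1096.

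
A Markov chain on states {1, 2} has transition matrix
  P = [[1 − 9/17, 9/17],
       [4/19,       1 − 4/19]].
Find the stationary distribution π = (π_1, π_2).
π_1 = 68/239, π_2 = 171/239

Solve πP = π with π_1 + π_2 = 1. From πP = π: π_1 · (1 − 9/17) + π_2 · 4/19 = π_1 ⇒ π_2 · 4/19 = π_1 · 9/17 ⇒ π_2/π_1 = (9/17)/(4/19) = 171/68. Together with π_1 + π_2 = 1:
  π_1 = (4/19)/(9/17 + 4/19) = (4/19)/(239/323) = 68/239,
  π_2 = (9/17)/(9/17 + 4/19) = (9/17)/(239/323) = 171/239.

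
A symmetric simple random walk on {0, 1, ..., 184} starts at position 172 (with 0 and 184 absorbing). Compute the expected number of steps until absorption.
E[τ | X_0 = 172] = 2064

Let v_k = E[τ | X_0 = k]. Boundary: v_0 = v_184 = 0. Recurrence: v_k = 1 + (v_{k-1} + v_{k+1})/2 for 1 ≤ k ≤ 183. The particular solution to v_k − (v_{k-1} + v_{k+1})/2 = 1 is v_k = −k^2. Adding homogeneous solution A + B k and matching boundaries gives v_k = k (184 − k). Substituting k = 172: v_172 = 172 · 12 = 2064.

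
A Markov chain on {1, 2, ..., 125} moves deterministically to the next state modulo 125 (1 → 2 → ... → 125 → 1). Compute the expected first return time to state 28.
E[T_28 | X_0 = 28] = 125

The chain cycles deterministically, so starting at state 28 it returns in exactly 125 steps. Equivalently, the stationary distribution is uniform π_j = 1/125 for every state j, so by Kac's formula E[T_28] = 1/π_28 = 125.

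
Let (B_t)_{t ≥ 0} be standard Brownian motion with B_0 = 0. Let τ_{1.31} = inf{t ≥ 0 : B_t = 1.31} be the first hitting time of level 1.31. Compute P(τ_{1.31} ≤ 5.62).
P(τ_{1.31} ≤ 5.62) = 2(1 − Φ(1.31/√5.62)) = 2(1 − Φ(0.5526)) ≈ 0.5805

By the reflection principle for standard BM, P(τ_b ≤ t) = 2 · P(B_t ≥ b). Since B_t ~ N(0, t), P(B_t ≥ 1.31) = 1 − Φ(1.31/√t) = 1 − Φ(1.31/√5.62) = 1 − Φ(0.5526) ≈ 0.29027. Doubling: P(τ_{1.31} ≤ 5.62) ≈ 2 · 0.29027 = 0.58054 ≈ 0.5805.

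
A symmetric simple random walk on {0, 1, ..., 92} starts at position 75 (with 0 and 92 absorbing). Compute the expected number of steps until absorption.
E[τ | X_0 = 75] = 1275

Let v_k = E[τ | X_0 = k]. Boundary: v_0 = v_92 = 0. Recurrence: v_k = 1 + (v_{k-1} + v_{k+1})/2 for 1 ≤ k ≤ 91. The particular solution to v_k − (v_{k-1} + v_{k+1})/2 = 1 is v_k = −k^2. Adding homogeneous solution A + B k and matching boundaries gives v_k = k (92 − k). Substituting k = 75: v_75 = 75 · 17 = 1275.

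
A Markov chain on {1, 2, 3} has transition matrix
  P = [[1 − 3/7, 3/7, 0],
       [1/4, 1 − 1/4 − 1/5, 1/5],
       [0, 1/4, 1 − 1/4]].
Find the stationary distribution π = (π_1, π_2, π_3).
π = (35/143, 60/143, 48/143)

This is a birth-death chain on three states, which satisfies detailed balance: π_1 · P_{12} = π_2 · P_{21} and π_2 · P_{23} = π_3 · P_{32}.
From π_1 · 3/7 = π_2 · 1/4: π_2/π_1 = (3/7)/(1/4) = 12/7.
From π_2 · 1/5 = π_3 · 1/4: π_3/π_2 = (1/5)/(1/4) = 4/5.
Take π_1 proportional to 1; then unnormalized π = (1, 12/7, 48/35). Normalize by dividing by the sum 143/35:
  π = (35/143, 60/143, 48/143).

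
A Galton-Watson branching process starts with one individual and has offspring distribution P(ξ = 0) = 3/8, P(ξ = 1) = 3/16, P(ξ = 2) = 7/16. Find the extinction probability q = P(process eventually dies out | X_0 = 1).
q = 6/7

The pgf is f(s) = 3/8 + 3/16·s + 7/16·s². The extinction probability q is the smallest fixed point of f in [0, 1]. Setting s = f(s):
  7/16·s² + (3/16 − 1)·s + 3/8 = 0
  7/16·s² − (3/8 + 7/16)·s + 3/8 = 0
which factors as (s − 1)·(7/16·s − 3/8) = 0, giving roots s = 1 and s = (3/8)/(7/16) = 6/7.
Mean offspring μ = 3/16 + 2·7/16 = 17/16 > 1 (supercritical), so q < 1. The extinction probability is the smaller root: q = (3/8)/(7/16) = 6/7.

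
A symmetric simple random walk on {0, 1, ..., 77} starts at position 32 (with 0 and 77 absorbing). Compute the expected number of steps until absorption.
E[τ | X_0 = 32] = 1440

Let v_k = E[τ | X_0 = k]. Boundary: v_0 = v_77 = 0. Recurrence: v_k = 1 + (v_{k-1} + v_{k+1})/2 for 1 ≤ k ≤ 76. The particular solution to v_k − (v_{k-1} + v_{k+1})/2 = 1 is v_k = −k^2. Adding homogeneous solution A + B k and matching boundaries gives v_k = k (77 − k). Substituting k = 32: v_32 = 32 · 45 = 1440.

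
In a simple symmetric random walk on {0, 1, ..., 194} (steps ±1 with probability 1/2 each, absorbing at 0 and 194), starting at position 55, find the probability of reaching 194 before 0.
P(hit 194 before 0) = 55/194

Let u_k = P(hit 194 before 0 | start at k). Then u_0 = 0, u_194 = 1, and u_k = u_{k-1}/2 + u_{k+1}/2 for 1 ≤ k ≤ 193. This harmonic recurrence is solved by u_k = k/194, giving u_55 = 55/194.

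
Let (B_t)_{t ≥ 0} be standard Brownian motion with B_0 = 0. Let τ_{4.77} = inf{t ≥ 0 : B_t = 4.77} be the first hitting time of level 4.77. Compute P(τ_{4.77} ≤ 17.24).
P(τ_{4.77} ≤ 17.24) = 2(1 − Φ(4.77/√17.24)) = 2(1 − Φ(1.1488)) ≈ 0.2506

By the reflection principle for standard BM, P(τ_b ≤ t) = 2 · P(B_t ≥ b). Since B_t ~ N(0, t), P(B_t ≥ 4.77) = 1 − Φ(4.77/√t) = 1 − Φ(4.77/√17.24) = 1 − Φ(1.1488) ≈ 0.12532. Doubling: P(τ_{4.77} ≤ 17.24) ≈ 2 · 0.12532 = 0.25064 ≈ 0.2506.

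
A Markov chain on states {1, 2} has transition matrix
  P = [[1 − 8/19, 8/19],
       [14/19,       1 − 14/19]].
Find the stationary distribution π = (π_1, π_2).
π_1 = 7/11, π_2 = 4/11

Solve πP = π with π_1 + π_2 = 1. From πP = π: π_1 · (1 − 8/19) + π_2 · 14/19 = π_1 ⇒ π_2 · 14/19 = π_1 · 8/19 ⇒ π_2/π_1 = (8/19)/(14/19) = 4/7. Together with π_1 + π_2 = 1:
  π_1 = (14/19)/(8/19 + 14/19) = (14/19)/(22/19) = 7/11,
  π_2 = (8/19)/(8/19 + 14/19) = (8/19)/(22/19) = 4/11.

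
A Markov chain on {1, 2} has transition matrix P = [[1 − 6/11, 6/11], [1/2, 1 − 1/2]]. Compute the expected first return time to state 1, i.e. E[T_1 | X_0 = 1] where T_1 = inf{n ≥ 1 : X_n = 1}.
E[T_1 | X_0 = 1] = 1/π_1 = 23/11

For an irreducible recurrent Markov chain with stationary distribution π, E[T_i | X_0 = i] = 1/π_i (Kac's formula). Here π_1 = (1/2)/(6/11 + 1/2) = (1/2)/(23/22) = 11/23, so E[T_1 | X_0 = 1] = 1/π_1 = (6/11 + 1/2)/(1/2) = (23/22)/(1/2) = 23/11.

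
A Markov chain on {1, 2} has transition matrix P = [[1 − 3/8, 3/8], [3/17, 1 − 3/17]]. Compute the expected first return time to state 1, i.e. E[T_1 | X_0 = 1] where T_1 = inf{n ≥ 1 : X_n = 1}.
E[T_1 | X_0 = 1] = 1/π_1 = 25/8

For an irreducible recurrent Markov chain with stationary distribution π, E[T_i | X_0 = i] = 1/π_i (Kac's formula). Here π_1 = (3/17)/(3/8 + 3/17) = (3/17)/(75/136) = 8/25, so E[T_1 | X_0 = 1] = 1/π_1 = (3/8 + 3/17)/(3/17) = (75/136)/(3/17) = 25/8.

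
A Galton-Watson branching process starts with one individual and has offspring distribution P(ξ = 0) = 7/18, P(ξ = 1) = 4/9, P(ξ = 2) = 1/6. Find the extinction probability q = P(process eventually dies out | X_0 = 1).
q = 1

Mean offspring μ = 0·7/18 + 1·4/9 + 2·1/6 = 7/9 ≤ 1. For μ ≤ 1 with offspring not concentrated at 1, the Galton-Watson process goes extinct almost surely, so q = 1.
(Algebraic check: The pgf is f(s) = 7/18 + 4/9·s + 1/6·s². The extinction probability q is the smallest fixed point of f in [0, 1]. Setting s = f(s):
  1/6·s² + (4/9 − 1)·s + 7/18 = 0
  1/6·s² − (7/18 + 1/6)·s + 7/18 = 0
which factors as (s − 1)·(1/6·s − 7/18) = 0, giving roots s = 1 and s = (7/18)/(1/6) = 7/3. Since 7/3 ≥ 1, the smallest root in [0, 1] is s = 1.)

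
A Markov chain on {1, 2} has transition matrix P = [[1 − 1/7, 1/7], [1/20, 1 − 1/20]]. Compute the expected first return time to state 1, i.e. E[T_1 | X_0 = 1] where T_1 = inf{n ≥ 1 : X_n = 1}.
E[T_1 | X_0 = 1] = 1/π_1 = 27/7

For an irreducible recurrent Markov chain with stationary distribution π, E[T_i | X_0 = i] = 1/π_i (Kac's formula). Here π_1 = (1/20)/(1/7 + 1/20) = (1/20)/(27/140) = 7/27, so E[T_1 | X_0 = 1] = 1/π_1 = (1/7 + 1/20)/(1/20) = (27/140)/(1/20) = 27/7.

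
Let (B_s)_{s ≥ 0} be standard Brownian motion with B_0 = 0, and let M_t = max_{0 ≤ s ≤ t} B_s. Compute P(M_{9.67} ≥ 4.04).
P(M_{9.67} ≥ 4.04) = 2·P(B_{9.67} ≥ 4.04) = 2(1 − Φ(4.04/√9.67)) ≈ 0.1939

By the reflection principle for Brownian motion, P(M_t ≥ a) = 2 · P(B_t ≥ a) for a ≥ 0. Since B_t ~ N(0, t), P(B_t ≥ 4.04) = 1 − Φ(4.04/√t) = 1 − Φ(4.04/√9.67) = 1 − Φ(1.2992). So
  P(M_{9.67} ≥ 4.04) = 2(1 − Φ(1.2992)) ≈ 0.1939.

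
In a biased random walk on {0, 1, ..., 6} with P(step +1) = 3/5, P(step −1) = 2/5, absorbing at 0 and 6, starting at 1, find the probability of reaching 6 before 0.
P(hit 6 before 0) = (1 − (2/3)^1) / (1 − (2/3)^6) = 243/665

Let u_k denote P(reach 6 before 0 | start at k). Boundary: u_0 = 0, u_6 = 1. Recurrence: u_k = 3/5·u_{k+1} + 2/5·u_{k-1} for 1 ≤ k ≤ 5. Try u_k = A + B·r^k with r = q/p = (2/5)/(3/5) = 2/3. Substitution satisfies the recurrence; boundary conditions give:
  u_k = (1 − r^k) / (1 − r^N) = (1 − (2/3)^1) / (1 − (2/3)^6) = 243/665.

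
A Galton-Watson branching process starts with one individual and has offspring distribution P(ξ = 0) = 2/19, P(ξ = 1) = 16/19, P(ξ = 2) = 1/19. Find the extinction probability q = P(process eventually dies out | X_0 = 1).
q = 1

Mean offspring μ = 0·2/19 + 1·16/19 + 2·1/19 = 18/19 ≤ 1. For μ ≤ 1 with offspring not concentrated at 1, the Galton-Watson process goes extinct almost surely, so q = 1.
(Algebraic check: The pgf is f(s) = 2/19 + 16/19·s + 1/19·s². The extinction probability q is the smallest fixed point of f in [0, 1]. Setting s = f(s):
  1/19·s² + (16/19 − 1)·s + 2/19 = 0
  1/19·s² − (2/19 + 1/19)·s + 2/19 = 0
which factors as (s − 1)·(1/19·s − 2/19) = 0, giving roots s = 1 and s = (2/19)/(1/19) = 2. Since 2 ≥ 1, the smallest root in [0, 1] is s = 1.)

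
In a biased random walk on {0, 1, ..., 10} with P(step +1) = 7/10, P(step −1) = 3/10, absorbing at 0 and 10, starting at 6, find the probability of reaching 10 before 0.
P(hit 10 before 0) = (1 − (3/7)^6) / (1 − (3/7)^10) = 7018123/7060405

Let u_k denote P(reach 10 before 0 | start at k). Boundary: u_0 = 0, u_10 = 1. Recurrence: u_k = 7/10·u_{k+1} + 3/10·u_{k-1} for 1 ≤ k ≤ 9. Try u_k = A + B·r^k with r = q/p = (3/10)/(7/10) = 3/7. Substitution satisfies the recurrence; boundary conditions give:
  u_k = (1 − r^k) / (1 − r^N) = (1 − (3/7)^6) / (1 − (3/7)^10) = 7018123/7060405.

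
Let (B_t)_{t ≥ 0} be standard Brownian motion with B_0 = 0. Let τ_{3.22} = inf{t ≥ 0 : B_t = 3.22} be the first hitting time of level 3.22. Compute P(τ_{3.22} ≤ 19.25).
P(τ_{3.22} ≤ 19.25) = 2(1 − Φ(3.22/√19.25)) = 2(1 − Φ(0.7339)) ≈ 0.4630

By the reflection principle for standard BM, P(τ_b ≤ t) = 2 · P(B_t ≥ b). Since B_t ~ N(0, t), P(B_t ≥ 3.22) = 1 − Φ(3.22/√t) = 1 − Φ(3.22/√19.25) = 1 − Φ(0.7339) ≈ 0.23150. Doubling: P(τ_{3.22} ≤ 19.25) ≈ 2 · 0.23150 = 0.46300 ≈ 0.4630.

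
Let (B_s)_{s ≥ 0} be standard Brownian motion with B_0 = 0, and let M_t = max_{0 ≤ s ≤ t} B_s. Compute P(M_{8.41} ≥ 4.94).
P(M_{8.41} ≥ 4.94) = 2·P(B_{8.41} ≥ 4.94) = 2(1 − Φ(4.94/√8.41)) ≈ 0.0885

By the reflection principle for Brownian motion, P(M_t ≥ a) = 2 · P(B_t ≥ a) for a ≥ 0. Since B_t ~ N(0, t), P(B_t ≥ 4.94) = 1 − Φ(4.94/√t) = 1 − Φ(4.94/√8.41) = 1 − Φ(1.7034). So
  P(M_{8.41} ≥ 4.94) = 2(1 − Φ(1.7034)) ≈ 0.0885.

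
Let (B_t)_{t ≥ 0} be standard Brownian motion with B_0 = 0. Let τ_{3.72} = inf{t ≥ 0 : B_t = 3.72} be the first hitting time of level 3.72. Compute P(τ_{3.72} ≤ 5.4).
P(τ_{3.72} ≤ 5.4) = 2(1 − Φ(3.72/√5.4)) = 2(1 − Φ(1.6008)) ≈ 0.1094

By the reflection principle for standard BM, P(τ_b ≤ t) = 2 · P(B_t ≥ b). Since B_t ~ N(0, t), P(B_t ≥ 3.72) = 1 − Φ(3.72/√t) = 1 − Φ(3.72/√5.4) = 1 − Φ(1.6008) ≈ 0.05471. Doubling: P(τ_{3.72} ≤ 5.4) ≈ 2 · 0.05471 = 0.10942 ≈ 0.1094.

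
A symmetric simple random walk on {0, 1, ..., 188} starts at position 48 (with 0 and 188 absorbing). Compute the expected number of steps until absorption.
E[τ | X_0 = 48] = 6720

Let v_k = E[τ | X_0 = k]. Boundary: v_0 = v_188 = 0. Recurrence: v_k = 1 + (v_{k-1} + v_{k+1})/2 for 1 ≤ k ≤ 187. The particular solution to v_k − (v_{k-1} + v_{k+1})/2 = 1 is v_k = −k^2. Adding homogeneous solution A + B k and matching boundaries gives v_k = k (188 − k). Substituting k = 48: v_48 = 48 · 140 = 6720.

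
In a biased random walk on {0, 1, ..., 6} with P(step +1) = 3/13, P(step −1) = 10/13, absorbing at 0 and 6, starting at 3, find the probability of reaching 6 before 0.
P(hit 6 before 0) = (1 − (10/3)^3) / (1 − (10/3)^6) = 27/1027

Let u_k denote P(reach 6 before 0 | start at k). Boundary: u_0 = 0, u_6 = 1. Recurrence: u_k = 3/13·u_{k+1} + 10/13·u_{k-1} for 1 ≤ k ≤ 5. Try u_k = A + B·r^k with r = q/p = (10/13)/(3/13) = 10/3. Substitution satisfies the recurrence; boundary conditions give:
  u_k = (1 − r^k) / (1 − r^N) = (1 − (10/3)^3) / (1 − (10/3)^6) = 27/1027.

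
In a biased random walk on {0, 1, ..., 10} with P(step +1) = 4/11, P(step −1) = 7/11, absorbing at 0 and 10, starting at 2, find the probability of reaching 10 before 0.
P(hit 10 before 0) = (1 − (7/4)^2) / (1 − (7/4)^10) = 65536/8528081

Let u_k denote P(reach 10 before 0 | start at k). Boundary: u_0 = 0, u_10 = 1. Recurrence: u_k = 4/11·u_{k+1} + 7/11·u_{k-1} for 1 ≤ k ≤ 9. Try u_k = A + B·r^k with r = q/p = (7/11)/(4/11) = 7/4. Substitution satisfies the recurrence; boundary conditions give:
  u_k = (1 − r^k) / (1 − r^N) = (1 − (7/4)^2) / (1 − (7/4)^10) = 65536/8528081.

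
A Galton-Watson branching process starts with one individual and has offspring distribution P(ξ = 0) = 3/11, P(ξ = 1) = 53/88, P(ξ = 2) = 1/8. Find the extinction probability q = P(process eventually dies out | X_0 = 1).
q = 1

Mean offspring μ = 0·3/11 + 1·53/88 + 2·1/8 = 75/88 ≤ 1. For μ ≤ 1 with offspring not concentrated at 1, the Galton-Watson process goes extinct almost surely, so q = 1.
(Algebraic check: The pgf is f(s) = 3/11 + 53/88·s + 1/8·s². The extinction probability q is the smallest fixed point of f in [0, 1]. Setting s = f(s):
  1/8·s² + (53/88 − 1)·s + 3/11 = 0
  1/8·s² − (3/11 + 1/8)·s + 3/11 = 0
which factors as (s − 1)·(1/8·s − 3/11) = 0, giving roots s = 1 and s = (3/11)/(1/8) = 24/11. Since 24/11 ≥ 1, the smallest root in [0, 1] is s = 1.)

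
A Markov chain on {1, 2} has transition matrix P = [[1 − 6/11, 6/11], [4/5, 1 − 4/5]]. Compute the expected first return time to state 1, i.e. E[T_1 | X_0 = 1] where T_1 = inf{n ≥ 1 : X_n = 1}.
E[T_1 | X_0 = 1] = 1/π_1 = 37/22

For an irreducible recurrent Markov chain with stationary distribution π, E[T_i | X_0 = i] = 1/π_i (Kac's formula). Here π_1 = (4/5)/(6/11 + 4/5) = (4/5)/(74/55) = 22/37, so E[T_1 | X_0 = 1] = 1/π_1 = (6/11 + 4/5)/(4/5) = (74/55)/(4/5) = 37/22.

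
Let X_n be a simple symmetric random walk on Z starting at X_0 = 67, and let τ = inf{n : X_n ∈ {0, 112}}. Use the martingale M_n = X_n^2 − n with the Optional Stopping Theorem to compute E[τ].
E[τ] = 3015

M_n = X_n^2 − n is a martingale (since E[X_{n+1}^2 | F_n] = X_n^2 + 1). By OST (τ has finite mean in a bounded region), E[M_τ] = E[M_0] = X_0^2 − 0 = 67^2 = 4489. Also E[M_τ] = E[X_τ^2] − E[τ]. The walk exits at 0 or 112, with P(hit 112 first) = 67/112, so E[X_τ^2] = 112^2 · 67/112 + 0 = 7504. Thus E[τ] = E[X_τ^2] − E[M_τ] = 7504 − 4489 = 3015 = 67(112 − 67) = 3015.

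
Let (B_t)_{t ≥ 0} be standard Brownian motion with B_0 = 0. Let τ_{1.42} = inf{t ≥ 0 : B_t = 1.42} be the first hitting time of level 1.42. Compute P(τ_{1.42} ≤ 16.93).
P(τ_{1.42} ≤ 16.93) = 2(1 − Φ(1.42/√16.93)) = 2(1 − Φ(0.3451)) ≈ 0.7300

By the reflection principle for standard BM, P(τ_b ≤ t) = 2 · P(B_t ≥ b). Since B_t ~ N(0, t), P(B_t ≥ 1.42) = 1 − Φ(1.42/√t) = 1 − Φ(1.42/√16.93) = 1 − Φ(0.3451) ≈ 0.36501. Doubling: P(τ_{1.42} ≤ 16.93) ≈ 2 · 0.36501 = 0.73002 ≈ 0.7300.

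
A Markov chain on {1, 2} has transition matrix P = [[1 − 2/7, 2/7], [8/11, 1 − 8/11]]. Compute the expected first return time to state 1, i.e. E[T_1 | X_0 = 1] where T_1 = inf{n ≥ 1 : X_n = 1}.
E[T_1 | X_0 = 1] = 1/π_1 = 39/28

For an irreducible recurrent Markov chain with stationary distribution π, E[T_i | X_0 = i] = 1/π_i (Kac's formula). Here π_1 = (8/11)/(2/7 + 8/11) = (8/11)/(78/77) = 28/39, so E[T_1 | X_0 = 1] = 1/π_1 = (2/7 + 8/11)/(8/11) = (78/77)/(8/11) = 39/28.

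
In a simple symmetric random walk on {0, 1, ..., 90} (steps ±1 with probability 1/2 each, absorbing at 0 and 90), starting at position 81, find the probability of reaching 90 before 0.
P(hit 90 before 0) = 81/90 = 9/10

Let u_k = P(hit 90 before 0 | start at k). Then u_0 = 0, u_90 = 1, and u_k = u_{k-1}/2 + u_{k+1}/2 for 1 ≤ k ≤ 89. This harmonic recurrence is solved by u_k = k/90, giving u_81 = 81/90 = 9/10.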